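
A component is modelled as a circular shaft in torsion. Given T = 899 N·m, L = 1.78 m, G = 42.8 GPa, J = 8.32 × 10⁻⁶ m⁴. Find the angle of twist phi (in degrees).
Model: a circular shaft in torsion, so phi = (T·L) / (G·J).
Convert to SI units:
  G = 42.8 GPa = 4.28 × 10¹⁰ Pa
Substitute:
  phi = (899 × 1.78) / ((4.28 × 10¹⁰) × (8.32 × 10⁻⁶))
  phi = 0.004494 rad
Convert to degrees: phi = 0.004494 × 180/π = 0.2575°
Final answer: phi = 0.2575°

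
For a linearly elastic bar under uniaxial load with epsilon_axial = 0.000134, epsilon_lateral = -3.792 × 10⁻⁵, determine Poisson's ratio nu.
Model: a linearly elastic bar under uniaxial load, so epsilon_lateral = -nu·epsilon_axial.
Solve for nu: nu = -epsilon_lateral / epsilon_axial.
Substitute:
  nu = -(-3.792 × 10⁻⁵) / 0.000134
  nu = 0.283
Final answer: nu = 0.283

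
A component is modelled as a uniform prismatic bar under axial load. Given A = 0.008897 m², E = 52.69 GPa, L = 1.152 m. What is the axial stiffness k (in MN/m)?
Model: a uniform prismatic bar under axial load, so k = (A·E) / L.
Convert to SI units:
  E = 52.69 GPa = 5.269 × 10¹⁰ Pa
Substitute:
  k = (0.008897 × (5.269 × 10¹⁰)) / 1.152
  k = 4.069 × 10⁸ N/m
Convert: k = 4.069 × 10⁸ N/m = 406.9 MN/m
Final answer: k = 406.9 MN/m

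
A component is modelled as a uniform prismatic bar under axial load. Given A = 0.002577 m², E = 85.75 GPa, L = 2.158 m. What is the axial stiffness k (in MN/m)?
Model: a uniform prismatic bar under axial load, so k = (A·E) / L.
Convert to SI units:
  E = 85.75 GPa = 8.575 × 10¹⁰ Pa
Substitute:
  k = (0.002577 × (8.575 × 10¹⁰)) / 2.158
  k = 1.024 × 10⁸ N/m
Convert: k = 1.024 × 10⁸ N/m = 102.4 MN/m
Final answer: k = 102.4 MN/m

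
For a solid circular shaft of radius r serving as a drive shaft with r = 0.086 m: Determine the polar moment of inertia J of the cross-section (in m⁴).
Model: a solid circular shaft of radius r, so J = (π·r^4) / 2.
Substitute:
  J = (π × 0.086^4) / 2
  J = 8.592 × 10⁻⁵ m⁴
Final answer: J = 8.592 × 10⁻⁵ m⁴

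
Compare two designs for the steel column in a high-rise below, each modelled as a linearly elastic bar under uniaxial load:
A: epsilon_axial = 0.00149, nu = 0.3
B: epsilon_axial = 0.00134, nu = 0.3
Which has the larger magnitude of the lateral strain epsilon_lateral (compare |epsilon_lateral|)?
Model: a linearly elastic bar under uniaxial load, so epsilon_lateral = -nu·epsilon_axial (SI units).
  A: epsilon_lateral = -(0.3 × 0.00149) = -0.000447
  B: epsilon_lateral = -(0.3 × 0.00134) = -0.000402
|epsilon_lateral|: A = 0.000447, B = 0.000402, so A is larger in magnitude.
Final answer: A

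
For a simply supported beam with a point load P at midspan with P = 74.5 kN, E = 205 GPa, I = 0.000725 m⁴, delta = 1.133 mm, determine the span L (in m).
Model: a simply supported beam with a point load P at midspan, so delta = (P·L^3) / (48·E·I).
Solve for L: L = ((48·delta·E·I) / P)^(1/3).
Convert to SI units:
  P = 74.5 kN = 74500 N
  E = 205 GPa = 2.05 × 10¹¹ Pa
  delta = 1.133 mm = 0.001133 m
Substitute:
  L = ((48 × 0.001133 × (2.05 × 10¹¹) × 0.000725) / 74500)^(1/3)
  L = 4.769 m
Final answer: L = 4.769 m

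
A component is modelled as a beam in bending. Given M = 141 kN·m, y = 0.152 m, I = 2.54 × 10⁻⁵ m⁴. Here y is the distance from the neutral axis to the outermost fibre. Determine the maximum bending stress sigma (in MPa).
Model: a beam in bending, so sigma = (M·y) / I.
Convert to SI units:
  M = 141 kN·m = 141000 N·m
Substitute:
  sigma = (141000 × 0.152) / (2.54 × 10⁻⁵)
  sigma = 8.438 × 10⁸ Pa
Convert: sigma = 8.438 × 10⁸ Pa = 843.8 MPa
Final answer: sigma = 843.8 MPa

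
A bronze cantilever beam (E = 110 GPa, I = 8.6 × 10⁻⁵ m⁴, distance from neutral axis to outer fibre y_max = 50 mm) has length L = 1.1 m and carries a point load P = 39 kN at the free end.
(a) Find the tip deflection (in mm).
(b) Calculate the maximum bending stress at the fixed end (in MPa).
(a) Tip deflection of a cantilever with an end point load: δ = P·L^3 / (3·E·I). Convert P = 39 kN = 39000 N, E = 110 GPa = 1.1 × 10¹¹ Pa.
  δ = (39000 × 1.1^3) / (3 × (1.1 × 10¹¹) × (8.6 × 10⁻⁵)) = 0.001829 m = 1.829 mm
(b) Maximum bending moment at the fixed end: M = P·L = 39000 × 1.1 = 42900 N·m. Convert y_max = 50 mm = 0.05 m.
  σ = M·y_max / I = (42900 × 0.05) / (8.6 × 10⁻⁵) = 2.494 × 10⁷ Pa = 24.94 MPa
Final answer: (a) δ = 1.829 mm, (b) σ = 24.94 MPa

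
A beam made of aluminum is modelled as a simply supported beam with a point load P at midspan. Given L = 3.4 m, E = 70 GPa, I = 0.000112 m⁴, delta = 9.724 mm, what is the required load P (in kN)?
Model: a simply supported beam with a point load P at midspan, so delta = (P·L^3) / (48·E·I).
Solve for P: P = (48·delta·E·I) / L^3.
Convert to SI units:
  E = 70 GPa = 7 × 10¹⁰ Pa
  delta = 9.724 mm = 0.009724 m
Substitute:
  P = (48 × 0.009724 × (7 × 10¹⁰) × 0.000112) / 3.4^3
  P = 93100 N
Convert: P = 93100 N = 93.1 kN
Final answer: P = 93.1 kN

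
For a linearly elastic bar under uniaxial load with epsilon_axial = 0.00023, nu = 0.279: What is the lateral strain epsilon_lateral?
Model: a linearly elastic bar under uniaxial load, so epsilon_lateral = -nu·epsilon_axial.
Substitute:
  epsilon_lateral = -(0.279 × 0.00023)
  epsilon_lateral = -6.417 × 10⁻⁵
Final answer: epsilon_lateral = -6.417 × 10⁻⁵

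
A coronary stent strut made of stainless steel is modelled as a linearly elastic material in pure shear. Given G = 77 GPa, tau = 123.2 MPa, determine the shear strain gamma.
Model: a linearly elastic material in pure shear, so tau = G·gamma.
Solve for gamma: gamma = tau / G.
Convert to SI units:
  G = 77 GPa = 7.7 × 10¹⁰ Pa
  tau = 123.2 MPa = 1.232 × 10⁸ Pa
Substitute:
  gamma = (1.232 × 10⁸) / (7.7 × 10¹⁰)
  gamma = 0.0016
Final answer: gamma = 0.0016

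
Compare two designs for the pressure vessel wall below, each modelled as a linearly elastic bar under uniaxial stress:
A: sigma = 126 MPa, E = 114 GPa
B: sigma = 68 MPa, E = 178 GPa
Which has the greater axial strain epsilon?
Model: a linearly elastic bar under uniaxial stress, so epsilon = sigma / E (SI units).
  A: epsilon = (1.26 × 10⁸) / (1.14 × 10¹¹) = 0.001105
  B: epsilon = (6.8 × 10⁷) / (1.78 × 10¹¹) = 0.000382
0.001105 > 0.000382, so A is larger.
Final answer: A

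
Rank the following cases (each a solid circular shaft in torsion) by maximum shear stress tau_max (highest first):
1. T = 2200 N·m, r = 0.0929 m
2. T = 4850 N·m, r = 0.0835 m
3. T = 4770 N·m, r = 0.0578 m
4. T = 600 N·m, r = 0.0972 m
Model: a solid circular shaft in torsion, so tau_max = (2·T) / (π·r^3) (SI units).
  Case 1: tau_max = (2 × 2200) / (π × 0.0929^3) = 1.747 × 10⁶ Pa = 1.747 MPa
  Case 2: tau_max = (2 × 4850) / (π × 0.0835^3) = 5.303 × 10⁶ Pa = 5.303 MPa
  Case 3: tau_max = (2 × 4770) / (π × 0.0578^3) = 1.573 × 10⁷ Pa = 15.73 MPa
  Case 4: tau_max = (2 × 600) / (π × 0.0972^3) = 415900 Pa = 0.4159 MPa
Ordering: 15.73 MPa (case 3) > 5.303 MPa (case 2) > 1.747 MPa (case 1) > 0.4159 MPa (case 4)
Final answer: 3, 2, 1, 4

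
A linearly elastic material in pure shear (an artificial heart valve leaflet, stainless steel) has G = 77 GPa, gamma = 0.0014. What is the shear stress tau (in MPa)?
Model: a linearly elastic material in pure shear, so tau = G·gamma.
Convert to SI units:
  G = 77 GPa = 7.7 × 10¹⁰ Pa
Substitute:
  tau = (7.7 × 10¹⁰) × 0.0014
  tau = 1.078 × 10⁸ Pa
Convert: tau = 1.078 × 10⁸ Pa = 107.8 MPa
Final answer: tau = 107.8 MPa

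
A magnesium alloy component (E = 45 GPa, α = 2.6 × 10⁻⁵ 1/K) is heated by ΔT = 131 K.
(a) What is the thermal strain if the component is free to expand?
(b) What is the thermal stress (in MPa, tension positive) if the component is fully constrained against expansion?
(a) Free thermal strain ε_th = α·ΔT = (2.6 × 10⁻⁵) × 131 = 0.003406
(b) Fully constrained, the expansion is suppressed, so σ = -E·α·ΔT. Convert E = 45 GPa = 4.5 × 10¹⁰ Pa.
  σ = -(4.5 × 10¹⁰) × (2.6 × 10⁻⁵) × 131 = -1.533 × 10⁸ Pa = -153.3 MPa (compressive)
Final answer: (a) ε_th = 0.003406, (b) σ = -153.3 MPa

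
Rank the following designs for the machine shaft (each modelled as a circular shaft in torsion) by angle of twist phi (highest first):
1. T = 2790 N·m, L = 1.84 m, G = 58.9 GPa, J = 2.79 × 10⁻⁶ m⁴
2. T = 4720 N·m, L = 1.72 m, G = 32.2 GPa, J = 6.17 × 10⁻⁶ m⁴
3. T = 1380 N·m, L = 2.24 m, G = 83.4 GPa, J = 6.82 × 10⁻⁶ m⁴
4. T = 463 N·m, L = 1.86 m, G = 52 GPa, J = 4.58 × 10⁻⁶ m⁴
Model: a circular shaft in torsion, so phi = (T·L) / (G·J) (SI units).
  Case 1: phi = (2790 × 1.84) / ((5.89 × 10¹⁰) × (2.79 × 10⁻⁶)) = 0.03124 rad = 1.79°
  Case 2: phi = (4720 × 1.72) / ((3.22 × 10¹⁰) × (6.17 × 10⁻⁶)) = 0.04086 rad = 2.341°
  Case 3: phi = (1380 × 2.24) / ((8.34 × 10¹⁰) × (6.82 × 10⁻⁶)) = 0.005435 rad = 0.3114°
  Case 4: phi = (463 × 1.86) / ((5.2 × 10¹⁰) × (4.58 × 10⁻⁶)) = 0.003616 rad = 0.2072°
Ordering: 2.341° (case 2) > 1.79° (case 1) > 0.3114° (case 3) > 0.2072° (case 4)
Final answer: 2, 1, 3, 4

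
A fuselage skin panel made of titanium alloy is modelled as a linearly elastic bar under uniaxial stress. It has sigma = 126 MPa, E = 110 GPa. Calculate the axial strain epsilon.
Model: a linearly elastic bar under uniaxial stress, so epsilon = sigma / E.
Convert to SI units:
  sigma = 126 MPa = 1.26 × 10⁸ Pa
  E = 110 GPa = 1.1 × 10¹¹ Pa
Substitute:
  epsilon = (1.26 × 10⁸) / (1.1 × 10¹¹)
  epsilon = 0.001145
Final answer: epsilon = 0.001145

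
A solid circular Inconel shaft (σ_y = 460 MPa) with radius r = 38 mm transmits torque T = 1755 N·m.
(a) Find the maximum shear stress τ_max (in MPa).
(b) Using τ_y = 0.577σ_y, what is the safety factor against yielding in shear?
(a) For a solid circular shaft, τ_max = T·r/J with J = π·r^4/2, i.e. τ_max = 2·T / (π·r^3). Convert r = 38 mm = 0.038 m.
  τ_max = (2 × 1755) / (π × 0.038^3) = 2.036 × 10⁷ Pa = 20.36 MPa
(b) τ_y = 0.577 × 460 = 265.42 MPa
  SF = τ_y/τ_max = 265.42 / 20.36 = 13.04
Final answer: (a) τ_max = 20.36 MPa, (b) SF = 13.04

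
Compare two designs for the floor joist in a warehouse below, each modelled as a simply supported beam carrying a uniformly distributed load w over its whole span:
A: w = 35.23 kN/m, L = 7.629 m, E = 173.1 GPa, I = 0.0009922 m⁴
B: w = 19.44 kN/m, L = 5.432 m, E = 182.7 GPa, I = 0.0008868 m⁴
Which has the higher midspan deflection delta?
Model: a simply supported beam carrying a uniformly distributed load w over its whole span, so delta = (5·w·L^4) / (384·E·I) (SI units).
  A: delta = (5 × 35230 × 7.629^4) / (384 × (1.731 × 10¹¹) × 0.0009922) = 0.009047 m = 9.047 mm
  B: delta = (5 × 19440 × 5.432^4) / (384 × (1.827 × 10¹¹) × 0.0008868) = 0.00136 m = 1.36 mm
9.047 mm > 1.36 mm, so A is larger.
Final answer: A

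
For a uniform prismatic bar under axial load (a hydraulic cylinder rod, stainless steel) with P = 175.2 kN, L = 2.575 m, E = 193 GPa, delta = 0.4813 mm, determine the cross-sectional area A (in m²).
Model: a uniform prismatic bar under axial load, so delta = (P·L) / (A·E).
Solve for A: A = (P·L) / (delta·E).
Convert to SI units:
  P = 175.2 kN = 175200 N
  E = 193 GPa = 1.93 × 10¹¹ Pa
  delta = 0.4813 mm = 0.0004813 m
Substitute:
  A = (175200 × 2.575) / (0.0004813 × (1.93 × 10¹¹))
  A = 0.004857 m²
Final answer: A = 0.004857 m²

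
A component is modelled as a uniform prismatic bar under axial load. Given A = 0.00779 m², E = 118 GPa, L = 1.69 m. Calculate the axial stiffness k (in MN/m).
Model: a uniform prismatic bar under axial load, so k = (A·E) / L.
Convert to SI units:
  E = 118 GPa = 1.18 × 10¹¹ Pa
Substitute:
  k = (0.00779 × (1.18 × 10¹¹)) / 1.69
  k = 5.439 × 10⁸ N/m
Convert: k = 5.439 × 10⁸ N/m = 543.9 MN/m
Final answer: k = 543.9 MN/m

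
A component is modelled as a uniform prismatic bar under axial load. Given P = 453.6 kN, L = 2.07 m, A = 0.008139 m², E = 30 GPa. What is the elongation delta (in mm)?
Model: a uniform prismatic bar under axial load, so delta = (P·L) / (A·E).
Convert to SI units:
  P = 453.6 kN = 453600 N
  E = 30 GPa = 3 × 10¹⁰ Pa
Substitute:
  delta = (453600 × 2.07) / (0.008139 × (3 × 10¹⁰))
  delta = 0.003845 m
Convert: delta = 0.003845 m = 3.845 mm
Final answer: delta = 3.845 mm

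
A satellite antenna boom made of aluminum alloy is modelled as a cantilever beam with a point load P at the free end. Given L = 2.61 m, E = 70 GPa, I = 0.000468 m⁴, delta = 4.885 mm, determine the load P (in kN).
Model: a cantilever beam with a point load P at the free end, so delta = (P·L^3) / (3·E·I).
Solve for P: P = (3·delta·E·I) / L^3.
Convert to SI units:
  E = 70 GPa = 7 × 10¹⁰ Pa
  delta = 4.885 mm = 0.004885 m
Substitute:
  P = (3 × 0.004885 × (7 × 10¹⁰) × 0.000468) / 2.61^3
  P = 27000 N
Convert: P = 27000 N = 27 kN
Final answer: P = 27 kN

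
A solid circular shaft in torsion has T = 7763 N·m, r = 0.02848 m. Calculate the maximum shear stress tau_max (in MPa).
Model: a solid circular shaft in torsion, so tau_max = (2·T) / (π·r^3).
Substitute:
  tau_max = (2 × 7763) / (π × 0.02848^3)
  tau_max = 2.139 × 10⁸ Pa
Convert: tau_max = 2.139 × 10⁸ Pa = 213.9 MPa
Final answer: tau_max = 213.9 MPa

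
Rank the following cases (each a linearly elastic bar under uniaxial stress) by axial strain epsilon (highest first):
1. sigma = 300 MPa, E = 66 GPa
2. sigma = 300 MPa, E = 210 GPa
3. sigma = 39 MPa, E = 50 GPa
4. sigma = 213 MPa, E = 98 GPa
Model: a linearly elastic bar under uniaxial stress, so epsilon = sigma / E (SI units).
  Case 1: epsilon = (3 × 10⁸) / (6.6 × 10¹⁰) = 0.004545
  Case 2: epsilon = (3 × 10⁸) / (2.1 × 10¹¹) = 0.001429
  Case 3: epsilon = (3.9 × 10⁷) / (5 × 10¹⁰) = 0.00078
  Case 4: epsilon = (2.13 × 10⁸) / (9.8 × 10¹⁰) = 0.002173
Ordering: 0.004545 (case 1) > 0.002173 (case 4) > 0.001429 (case 2) > 0.00078 (case 3)
Final answer: 1, 4, 2, 3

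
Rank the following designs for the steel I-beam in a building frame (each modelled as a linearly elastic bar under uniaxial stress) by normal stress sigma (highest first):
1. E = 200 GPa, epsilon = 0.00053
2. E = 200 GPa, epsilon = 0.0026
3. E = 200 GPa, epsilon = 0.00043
Model: a linearly elastic bar under uniaxial stress, so sigma = E·epsilon (SI units).
  Case 1: sigma = (2 × 10¹¹) × 0.00053 = 1.06 × 10⁸ Pa = 106 MPa
  Case 2: sigma = (2 × 10¹¹) × 0.0026 = 5.2 × 10⁸ Pa = 520 MPa
  Case 3: sigma = (2 × 10¹¹) × 0.00043 = 8.6 × 10⁷ Pa = 86 MPa
Ordering: 520 MPa (case 2) > 106 MPa (case 1) > 86 MPa (case 3)
Final answer: 2, 1, 3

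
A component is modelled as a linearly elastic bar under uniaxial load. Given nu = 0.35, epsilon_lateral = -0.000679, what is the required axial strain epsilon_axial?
Model: a linearly elastic bar under uniaxial load, so epsilon_lateral = -nu·epsilon_axial.
Solve for epsilon_axial: epsilon_axial = -epsilon_lateral / nu.
Substitute:
  epsilon_axial = -(-0.000679) / 0.35
  epsilon_axial = 0.00194
Final answer: epsilon_axial = 0.00194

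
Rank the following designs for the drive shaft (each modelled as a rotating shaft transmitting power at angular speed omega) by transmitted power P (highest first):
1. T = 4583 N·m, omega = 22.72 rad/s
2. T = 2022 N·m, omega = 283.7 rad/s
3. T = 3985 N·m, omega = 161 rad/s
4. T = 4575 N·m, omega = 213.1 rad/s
Model: a rotating shaft transmitting power at angular speed omega, so P = T·omega (SI units).
  Case 1: P = 4583 × 22.72 = 104100 W = 104.1 kW
  Case 2: P = 2022 × 283.7 = 573600 W = 573.6 kW
  Case 3: P = 3985 × 161 = 641600 W = 641.6 kW
  Case 4: P = 4575 × 213.1 = 974900 W = 974.9 kW
Ordering: 974.9 kW (case 4) > 641.6 kW (case 3) > 573.6 kW (case 2) > 104.1 kW (case 1)
Final answer: 4, 3, 2, 1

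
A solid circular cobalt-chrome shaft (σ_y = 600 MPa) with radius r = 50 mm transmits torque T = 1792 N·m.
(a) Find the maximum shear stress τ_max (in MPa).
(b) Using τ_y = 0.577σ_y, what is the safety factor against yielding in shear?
(a) For a solid circular shaft, τ_max = T·r/J with J = π·r^4/2, i.e. τ_max = 2·T / (π·r^3). Convert r = 50 mm = 0.05 m.
  τ_max = (2 × 1792) / (π × 0.05^3) = 9.127 × 10⁶ Pa = 9.127 MPa
(b) τ_y = 0.577 × 600 = 346.2 MPa
  SF = τ_y/τ_max = 346.2 / 9.127 = 37.93
Final answer: (a) τ_max = 9.127 MPa, (b) SF = 37.93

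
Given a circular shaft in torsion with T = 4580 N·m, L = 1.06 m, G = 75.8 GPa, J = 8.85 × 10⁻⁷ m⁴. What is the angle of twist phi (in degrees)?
Model: a circular shaft in torsion, so phi = (T·L) / (G·J).
Convert to SI units:
  G = 75.8 GPa = 7.58 × 10¹⁰ Pa
Substitute:
  phi = (4580 × 1.06) / ((7.58 × 10¹⁰) × (8.85 × 10⁻⁷))
  phi = 0.07237 rad
Convert to degrees: phi = 0.07237 × 180/π = 4.146°
Final answer: phi = 4.146°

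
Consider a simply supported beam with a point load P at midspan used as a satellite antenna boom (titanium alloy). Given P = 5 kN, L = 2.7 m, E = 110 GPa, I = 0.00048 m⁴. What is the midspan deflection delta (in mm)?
Model: a simply supported beam with a point load P at midspan, so delta = (P·L^3) / (48·E·I).
Convert to SI units:
  P = 5 kN = 5000 N
  E = 110 GPa = 1.1 × 10¹¹ Pa
Substitute:
  delta = (5000 × 2.7^3) / (48 × (1.1 × 10¹¹) × 0.00048)
  delta = 3.883 × 10⁻⁵ m
Convert: delta = 3.883 × 10⁻⁵ m = 0.03883 mm
Final answer: delta = 0.03883 mm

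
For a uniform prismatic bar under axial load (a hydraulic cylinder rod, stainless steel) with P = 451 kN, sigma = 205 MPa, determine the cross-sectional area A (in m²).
Model: a uniform prismatic bar under axial load, so sigma = P / A.
Solve for A: A = P / sigma.
Convert to SI units:
  P = 451 kN = 451000 N
  sigma = 205 MPa = 2.05 × 10⁸ Pa
Substitute:
  A = 451000 / (2.05 × 10⁸)
  A = 0.0022 m²
Final answer: A = 0.0022 m²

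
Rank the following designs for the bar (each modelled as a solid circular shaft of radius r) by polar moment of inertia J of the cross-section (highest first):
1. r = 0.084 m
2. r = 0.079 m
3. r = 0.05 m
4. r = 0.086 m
Model: a solid circular shaft of radius r, so J = (π·r^4) / 2 (SI units).
  Case 1: J = (π × 0.084^4) / 2 = 7.821 × 10⁻⁵ m⁴
  Case 2: J = (π × 0.079^4) / 2 = 6.118 × 10⁻⁵ m⁴
  Case 3: J = (π × 0.05^4) / 2 = 9.817 × 10⁻⁶ m⁴
  Case 4: J = (π × 0.086^4) / 2 = 8.592 × 10⁻⁵ m⁴
Ordering: 8.592 × 10⁻⁵ m⁴ (case 4) > 7.821 × 10⁻⁵ m⁴ (case 1) > 6.118 × 10⁻⁵ m⁴ (case 2) > 9.817 × 10⁻⁶ m⁴ (case 3)
Final answer: 4, 1, 2, 3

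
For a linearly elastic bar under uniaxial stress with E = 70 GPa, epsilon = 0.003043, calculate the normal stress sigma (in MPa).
Model: a linearly elastic bar under uniaxial stress, so epsilon = sigma / E.
Solve for sigma: sigma = epsilon·E.
Convert to SI units:
  E = 70 GPa = 7 × 10¹⁰ Pa
Substitute:
  sigma = 0.003043 × (7 × 10¹⁰)
  sigma = 2.13 × 10⁸ Pa
Convert: sigma = 2.13 × 10⁸ Pa = 213 MPa
Final answer: sigma = 213 MPa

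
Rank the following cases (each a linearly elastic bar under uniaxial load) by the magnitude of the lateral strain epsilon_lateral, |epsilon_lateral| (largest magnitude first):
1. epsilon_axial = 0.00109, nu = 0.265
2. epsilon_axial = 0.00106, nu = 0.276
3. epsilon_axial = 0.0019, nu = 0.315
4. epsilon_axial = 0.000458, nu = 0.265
Model: a linearly elastic bar under uniaxial load, so epsilon_lateral = -nu·epsilon_axial (SI units).
  Case 1: epsilon_lateral = -(0.265 × 0.00109) = -0.0002889
  Case 2: epsilon_lateral = -(0.276 × 0.00106) = -0.0002926
  Case 3: epsilon_lateral = -(0.315 × 0.0019) = -0.0005985
  Case 4: epsilon_lateral = -(0.265 × 0.000458) = -0.0001214
Ordering by |epsilon_lateral|: 0.0005985 (case 3) > 0.0002926 (case 2) > 0.0002889 (case 1) > 0.0001214 (case 4)
Final answer: 3, 2, 1, 4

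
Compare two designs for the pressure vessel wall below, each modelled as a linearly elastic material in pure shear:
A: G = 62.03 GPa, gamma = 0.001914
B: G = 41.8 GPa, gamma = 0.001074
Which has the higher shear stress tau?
Model: a linearly elastic material in pure shear, so tau = G·gamma (SI units).
  A: tau = (6.203 × 10¹⁰) × 0.001914 = 1.187 × 10⁸ Pa = 118.7 MPa
  B: tau = (4.18 × 10¹⁰) × 0.001074 = 4.489 × 10⁷ Pa = 44.89 MPa
118.7 MPa > 44.89 MPa, so A is larger.
Final answer: A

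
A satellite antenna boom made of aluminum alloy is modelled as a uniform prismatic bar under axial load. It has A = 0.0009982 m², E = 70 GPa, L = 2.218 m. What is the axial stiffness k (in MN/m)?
Model: a uniform prismatic bar under axial load, so k = (A·E) / L.
Convert to SI units:
  E = 70 GPa = 7 × 10¹⁰ Pa
Substitute:
  k = (0.0009982 × (7 × 10¹⁰)) / 2.218
  k = 3.15 × 10⁷ N/m
Convert: k = 3.15 × 10⁷ N/m = 31.5 MN/m
Final answer: k = 31.5 MN/m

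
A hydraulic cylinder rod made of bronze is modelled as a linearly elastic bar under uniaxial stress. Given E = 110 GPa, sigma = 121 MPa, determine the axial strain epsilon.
Model: a linearly elastic bar under uniaxial stress, so sigma = E·epsilon.
Solve for epsilon: epsilon = sigma / E.
Convert to SI units:
  E = 110 GPa = 1.1 × 10¹¹ Pa
  sigma = 121 MPa = 1.21 × 10⁸ Pa
Substitute:
  epsilon = (1.21 × 10⁸) / (1.1 × 10¹¹)
  epsilon = 0.0011
Final answer: epsilon = 0.0011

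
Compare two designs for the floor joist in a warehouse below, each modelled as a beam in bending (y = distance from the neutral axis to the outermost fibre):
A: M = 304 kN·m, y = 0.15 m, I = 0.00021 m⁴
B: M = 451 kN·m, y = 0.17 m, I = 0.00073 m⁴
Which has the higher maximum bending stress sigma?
Model: a beam in bending (y = distance from the neutral axis to the outermost fibre), so sigma = (M·y) / I (SI units).
  A: sigma = (304000 × 0.15) / 0.00021 = 2.171 × 10⁸ Pa = 217.1 MPa
  B: sigma = (451000 × 0.17) / 0.00073 = 1.05 × 10⁸ Pa = 105 MPa
217.1 MPa > 105 MPa, so A is larger.
Final answer: A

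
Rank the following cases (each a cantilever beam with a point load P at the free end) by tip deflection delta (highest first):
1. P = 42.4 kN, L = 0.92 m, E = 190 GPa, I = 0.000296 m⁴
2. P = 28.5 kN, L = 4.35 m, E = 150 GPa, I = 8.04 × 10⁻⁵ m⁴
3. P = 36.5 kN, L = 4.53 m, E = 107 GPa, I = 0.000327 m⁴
Model: a cantilever beam with a point load P at the free end, so delta = (P·L^3) / (3·E·I) (SI units).
  Case 1: delta = (42400 × 0.92^3) / (3 × (1.9 × 10¹¹) × 0.000296) = 0.0001957 m = 0.1957 mm
  Case 2: delta = (28500 × 4.35^3) / (3 × (1.5 × 10¹¹) × (8.04 × 10⁻⁵)) = 0.06484 m = 64.84 mm
  Case 3: delta = (36500 × 4.53^3) / (3 × (1.07 × 10¹¹) × 0.000327) = 0.03232 m = 32.32 mm
Ordering: 64.84 mm (case 2) > 32.32 mm (case 3) > 0.1957 mm (case 1)
Final answer: 2, 3, 1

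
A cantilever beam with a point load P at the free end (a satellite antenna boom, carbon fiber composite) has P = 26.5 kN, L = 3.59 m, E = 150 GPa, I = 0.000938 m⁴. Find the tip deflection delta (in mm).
Model: a cantilever beam with a point load P at the free end, so delta = (P·L^3) / (3·E·I).
Convert to SI units:
  P = 26.5 kN = 26500 N
  E = 150 GPa = 1.5 × 10¹¹ Pa
Substitute:
  delta = (26500 × 3.59^3) / (3 × (1.5 × 10¹¹) × 0.000938)
  delta = 0.002905 m
Convert: delta = 0.002905 m = 2.905 mm
Final answer: delta = 2.905 mm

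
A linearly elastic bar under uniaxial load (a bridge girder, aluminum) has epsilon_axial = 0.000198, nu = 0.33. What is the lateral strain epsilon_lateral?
Model: a linearly elastic bar under uniaxial load, so epsilon_lateral = -nu·epsilon_axial.
Substitute:
  epsilon_lateral = -(0.33 × 0.000198)
  epsilon_lateral = -6.534 × 10⁻⁵
Final answer: epsilon_lateral = -6.534 × 10⁻⁵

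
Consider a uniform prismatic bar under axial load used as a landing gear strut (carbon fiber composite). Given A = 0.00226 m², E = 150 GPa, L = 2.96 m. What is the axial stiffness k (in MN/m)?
Model: a uniform prismatic bar under axial load, so k = (A·E) / L.
Convert to SI units:
  E = 150 GPa = 1.5 × 10¹¹ Pa
Substitute:
  k = (0.00226 × (1.5 × 10¹¹)) / 2.96
  k = 1.145 × 10⁸ N/m
Convert: k = 1.145 × 10⁸ N/m = 114.5 MN/m
Final answer: k = 114.5 MN/m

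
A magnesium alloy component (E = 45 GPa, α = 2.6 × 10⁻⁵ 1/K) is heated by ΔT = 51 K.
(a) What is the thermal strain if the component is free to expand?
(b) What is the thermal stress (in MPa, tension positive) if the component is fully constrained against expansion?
(a) Free thermal strain ε_th = α·ΔT = (2.6 × 10⁻⁵) × 51 = 0.001326
(b) Fully constrained, the expansion is suppressed, so σ = -E·α·ΔT. Convert E = 45 GPa = 4.5 × 10¹⁰ Pa.
  σ = -(4.5 × 10¹⁰) × (2.6 × 10⁻⁵) × 51 = -5.967 × 10⁷ Pa = -59.67 MPa (compressive)
Final answer: (a) ε_th = 0.001326, (b) σ = -59.67 MPa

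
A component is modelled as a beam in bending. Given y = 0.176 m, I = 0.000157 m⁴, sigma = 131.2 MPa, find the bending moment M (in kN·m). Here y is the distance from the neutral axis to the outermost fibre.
Model: a beam in bending, so sigma = (M·y) / I.
Solve for M: M = (sigma·I) / y.
Convert to SI units:
  sigma = 131.2 MPa = 1.312 × 10⁸ Pa
Substitute:
  M = ((1.312 × 10⁸) × 0.000157) / 0.176
  M = 117000 N·m
Convert: M = 117000 N·m = 117 kN·m
Final answer: M = 117 kN·m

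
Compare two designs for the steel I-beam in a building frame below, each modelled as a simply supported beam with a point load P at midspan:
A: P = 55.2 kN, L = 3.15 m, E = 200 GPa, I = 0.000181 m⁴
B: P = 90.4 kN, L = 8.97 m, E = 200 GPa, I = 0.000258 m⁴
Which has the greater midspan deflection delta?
Model: a simply supported beam with a point load P at midspan, so delta = (P·L^3) / (48·E·I) (SI units).
  A: delta = (55200 × 3.15^3) / (48 × (2 × 10¹¹) × 0.000181) = 0.0009929 m = 0.9929 mm
  B: delta = (90400 × 8.97^3) / (48 × (2 × 10¹¹) × 0.000258) = 0.02634 m = 26.34 mm
26.34 mm > 0.9929 mm, so B is larger.
Final answer: B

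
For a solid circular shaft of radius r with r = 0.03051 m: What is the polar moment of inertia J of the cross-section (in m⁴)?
Model: a solid circular shaft of radius r, so J = (π·r^4) / 2.
Substitute:
  J = (π × 0.03051^4) / 2
  J = 1.361 × 10⁻⁶ m⁴
Final answer: J = 1.361 × 10⁻⁶ m⁴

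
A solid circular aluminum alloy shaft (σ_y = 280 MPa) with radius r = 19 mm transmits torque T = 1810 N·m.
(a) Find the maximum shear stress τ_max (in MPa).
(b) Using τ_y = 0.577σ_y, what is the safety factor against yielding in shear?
(a) For a solid circular shaft, τ_max = T·r/J with J = π·r^4/2, i.e. τ_max = 2·T / (π·r^3). Convert r = 19 mm = 0.019 m.
  τ_max = (2 × 1810) / (π × 0.019^3) = 1.68 × 10⁸ Pa = 168 MPa
(b) τ_y = 0.577 × 280 = 161.56 MPa
  SF = τ_y/τ_max = 161.56 / 168 = 0.9617
Final answer: (a) τ_max = 168 MPa, (b) SF = 0.9617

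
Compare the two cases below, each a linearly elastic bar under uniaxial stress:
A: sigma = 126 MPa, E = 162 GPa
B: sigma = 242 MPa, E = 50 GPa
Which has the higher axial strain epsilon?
Model: a linearly elastic bar under uniaxial stress, so epsilon = sigma / E (SI units).
  A: epsilon = (1.26 × 10⁸) / (1.62 × 10¹¹) = 0.0007778
  B: epsilon = (2.42 × 10⁸) / (5 × 10¹⁰) = 0.00484
0.00484 > 0.0007778, so B is larger.
Final answer: B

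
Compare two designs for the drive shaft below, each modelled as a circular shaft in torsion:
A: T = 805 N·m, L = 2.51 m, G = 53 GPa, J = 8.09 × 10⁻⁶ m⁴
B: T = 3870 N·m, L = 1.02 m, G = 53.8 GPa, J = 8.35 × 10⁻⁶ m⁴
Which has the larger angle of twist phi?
Model: a circular shaft in torsion, so phi = (T·L) / (G·J) (SI units).
  A: phi = (805 × 2.51) / ((5.3 × 10¹⁰) × (8.09 × 10⁻⁶)) = 0.004712 rad = 0.27°
  B: phi = (3870 × 1.02) / ((5.38 × 10¹⁰) × (8.35 × 10⁻⁶)) = 0.008787 rad = 0.5035°
0.5035° > 0.27°, so B is larger.
Final answer: B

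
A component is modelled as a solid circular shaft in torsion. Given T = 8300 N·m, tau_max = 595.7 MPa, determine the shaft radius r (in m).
Model: a solid circular shaft in torsion, so tau_max = (2·T) / (π·r^3).
Solve for r: r = ((2·T) / (π·tau_max))^(1/3).
Convert to SI units:
  tau_max = 595.7 MPa = 5.957 × 10⁸ Pa
Substitute:
  r = ((2 × 8300) / (π × (5.957 × 10⁸)))^(1/3)
  r = 0.0207 m
Final answer: r = 0.0207 m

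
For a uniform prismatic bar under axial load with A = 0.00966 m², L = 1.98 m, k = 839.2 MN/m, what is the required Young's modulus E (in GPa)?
Model: a uniform prismatic bar under axial load, so k = (A·E) / L.
Solve for E: E = (k·L) / A.
Convert to SI units:
  k = 839.2 MN/m = 8.392 × 10⁸ N/m
Substitute:
  E = ((8.392 × 10⁸) × 1.98) / 0.00966
  E = 1.72 × 10¹¹ Pa
Convert: E = 1.72 × 10¹¹ Pa = 172 GPa
Final answer: E = 172 GPa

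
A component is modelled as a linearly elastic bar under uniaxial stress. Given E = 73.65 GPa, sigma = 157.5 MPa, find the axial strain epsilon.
Model: a linearly elastic bar under uniaxial stress, so sigma = E·epsilon.
Solve for epsilon: epsilon = sigma / E.
Convert to SI units:
  E = 73.65 GPa = 7.365 × 10¹⁰ Pa
  sigma = 157.5 MPa = 1.575 × 10⁸ Pa
Substitute:
  epsilon = (1.575 × 10⁸) / (7.365 × 10¹⁰)
  epsilon = 0.002138
Final answer: epsilon = 0.002138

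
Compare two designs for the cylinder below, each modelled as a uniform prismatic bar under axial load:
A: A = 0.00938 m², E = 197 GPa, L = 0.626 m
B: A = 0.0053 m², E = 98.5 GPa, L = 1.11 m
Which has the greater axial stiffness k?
Model: a uniform prismatic bar under axial load, so k = (A·E) / L (SI units).
  A: k = (0.00938 × (1.97 × 10¹¹)) / 0.626 = 2.952 × 10⁹ N/m = 2952 MN/m
  B: k = (0.0053 × (9.85 × 10¹⁰)) / 1.11 = 4.703 × 10⁸ N/m = 470.3 MN/m
2952 MN/m > 470.3 MN/m, so A is larger.
Final answer: A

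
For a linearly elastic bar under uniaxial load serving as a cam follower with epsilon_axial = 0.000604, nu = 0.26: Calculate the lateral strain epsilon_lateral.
Model: a linearly elastic bar under uniaxial load, so epsilon_lateral = -nu·epsilon_axial.
Substitute:
  epsilon_lateral = -(0.26 × 0.000604)
  epsilon_lateral = -0.000157
Final answer: epsilon_lateral = -0.000157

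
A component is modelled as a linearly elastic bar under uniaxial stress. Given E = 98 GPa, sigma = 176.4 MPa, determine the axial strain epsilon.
Model: a linearly elastic bar under uniaxial stress, so sigma = E·epsilon.
Solve for epsilon: epsilon = sigma / E.
Convert to SI units:
  E = 98 GPa = 9.8 × 10¹⁰ Pa
  sigma = 176.4 MPa = 1.764 × 10⁸ Pa
Substitute:
  epsilon = (1.764 × 10⁸) / (9.8 × 10¹⁰)
  epsilon = 0.0018
Final answer: epsilon = 0.0018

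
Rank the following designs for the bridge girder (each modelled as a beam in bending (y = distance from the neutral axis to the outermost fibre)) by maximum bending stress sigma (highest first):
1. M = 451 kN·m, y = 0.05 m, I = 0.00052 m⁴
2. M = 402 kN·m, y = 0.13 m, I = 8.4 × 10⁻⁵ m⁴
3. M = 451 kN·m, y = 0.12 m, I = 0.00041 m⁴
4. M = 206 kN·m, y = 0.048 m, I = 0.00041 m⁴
Model: a beam in bending (y = distance from the neutral axis to the outermost fibre), so sigma = (M·y) / I (SI units).
  Case 1: sigma = (451000 × 0.05) / 0.00052 = 4.337 × 10⁷ Pa = 43.37 MPa
  Case 2: sigma = (402000 × 0.13) / (8.4 × 10⁻⁵) = 6.221 × 10⁸ Pa = 622.1 MPa
  Case 3: sigma = (451000 × 0.12) / 0.00041 = 1.32 × 10⁸ Pa = 132 MPa
  Case 4: sigma = (206000 × 0.048) / 0.00041 = 2.412 × 10⁷ Pa = 24.12 MPa
Ordering: 622.1 MPa (case 2) > 132 MPa (case 3) > 43.37 MPa (case 1) > 24.12 MPa (case 4)
Final answer: 2, 3, 1, 4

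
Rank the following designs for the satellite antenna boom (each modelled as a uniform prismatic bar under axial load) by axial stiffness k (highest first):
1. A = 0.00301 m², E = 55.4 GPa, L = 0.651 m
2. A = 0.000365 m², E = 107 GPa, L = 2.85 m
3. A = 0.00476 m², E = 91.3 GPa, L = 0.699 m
Model: a uniform prismatic bar under axial load, so k = (A·E) / L (SI units).
  Case 1: k = (0.00301 × (5.54 × 10¹⁰)) / 0.651 = 2.562 × 10⁸ N/m = 256.2 MN/m
  Case 2: k = (0.000365 × (1.07 × 10¹¹)) / 2.85 = 1.37 × 10⁷ N/m = 13.7 MN/m
  Case 3: k = (0.00476 × (9.13 × 10¹⁰)) / 0.699 = 6.217 × 10⁸ N/m = 621.7 MN/m
Ordering: 621.7 MN/m (case 3) > 256.2 MN/m (case 1) > 13.7 MN/m (case 2)
Final answer: 3, 1, 2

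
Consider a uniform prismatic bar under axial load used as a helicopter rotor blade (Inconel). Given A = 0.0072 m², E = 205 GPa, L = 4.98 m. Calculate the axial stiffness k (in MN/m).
Model: a uniform prismatic bar under axial load, so k = (A·E) / L.
Convert to SI units:
  E = 205 GPa = 2.05 × 10¹¹ Pa
Substitute:
  k = (0.0072 × (2.05 × 10¹¹)) / 4.98
  k = 2.964 × 10⁸ N/m
Convert: k = 2.964 × 10⁸ N/m = 296.4 MN/m
Final answer: k = 296.4 MN/m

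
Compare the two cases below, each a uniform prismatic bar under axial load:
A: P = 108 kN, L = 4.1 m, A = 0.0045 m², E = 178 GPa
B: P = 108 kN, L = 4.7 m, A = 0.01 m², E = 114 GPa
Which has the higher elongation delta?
Model: a uniform prismatic bar under axial load, so delta = (P·L) / (A·E) (SI units).
  A: delta = (108000 × 4.1) / (0.0045 × (1.78 × 10¹¹)) = 0.0005528 m = 0.5528 mm
  B: delta = (108000 × 4.7) / (0.01 × (1.14 × 10¹¹)) = 0.0004453 m = 0.4453 mm
0.5528 mm > 0.4453 mm, so A is larger.
Final answer: A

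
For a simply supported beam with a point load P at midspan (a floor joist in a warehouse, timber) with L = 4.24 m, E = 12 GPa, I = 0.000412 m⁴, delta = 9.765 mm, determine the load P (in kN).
Model: a simply supported beam with a point load P at midspan, so delta = (P·L^3) / (48·E·I).
Solve for P: P = (48·delta·E·I) / L^3.
Convert to SI units:
  E = 12 GPa = 1.2 × 10¹⁰ Pa
  delta = 9.765 mm = 0.009765 m
Substitute:
  P = (48 × 0.009765 × (1.2 × 10¹⁰) × 0.000412) / 4.24^3
  P = 30400 N
Convert: P = 30400 N = 30.4 kN
Final answer: P = 30.4 kN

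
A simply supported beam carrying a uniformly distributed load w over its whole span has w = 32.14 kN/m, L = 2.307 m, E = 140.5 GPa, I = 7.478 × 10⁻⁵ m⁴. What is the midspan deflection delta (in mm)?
Model: a simply supported beam carrying a uniformly distributed load w over its whole span, so delta = (5·w·L^4) / (384·E·I).
Convert to SI units:
  w = 32.14 kN/m = 32140 N/m
  E = 140.5 GPa = 1.405 × 10¹¹ Pa
Substitute:
  delta = (5 × 32140 × 2.307^4) / (384 × (1.405 × 10¹¹) × (7.478 × 10⁻⁵))
  delta = 0.001128 m
Convert: delta = 0.001128 m = 1.128 mm
Final answer: delta = 1.128 mm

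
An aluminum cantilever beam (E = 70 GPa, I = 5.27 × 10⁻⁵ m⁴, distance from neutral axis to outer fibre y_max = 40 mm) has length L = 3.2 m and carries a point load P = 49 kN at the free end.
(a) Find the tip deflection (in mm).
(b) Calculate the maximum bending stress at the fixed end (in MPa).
(a) Tip deflection of a cantilever with an end point load: δ = P·L^3 / (3·E·I). Convert P = 49 kN = 49000 N, E = 70 GPa = 7 × 10¹⁰ Pa.
  δ = (49000 × 3.2^3) / (3 × (7 × 10¹⁰) × (5.27 × 10⁻⁵)) = 0.1451 m = 145.1 mm
(b) Maximum bending moment at the fixed end: M = P·L = 49000 × 3.2 = 156800 N·m. Convert y_max = 40 mm = 0.04 m.
  σ = M·y_max / I = (156800 × 0.04) / (5.27 × 10⁻⁵) = 1.19 × 10⁸ Pa = 119 MPa
Final answer: (a) δ = 145.1 mm, (b) σ = 119 MPa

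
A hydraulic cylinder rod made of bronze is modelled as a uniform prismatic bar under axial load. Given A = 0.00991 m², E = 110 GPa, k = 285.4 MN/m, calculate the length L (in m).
Model: a uniform prismatic bar under axial load, so k = (A·E) / L.
Solve for L: L = (A·E) / k.
Convert to SI units:
  E = 110 GPa = 1.1 × 10¹¹ Pa
  k = 285.4 MN/m = 2.854 × 10⁸ N/m
Substitute:
  L = (0.00991 × (1.1 × 10¹¹)) / (2.854 × 10⁸)
  L = 3.82 m
Final answer: L = 3.82 m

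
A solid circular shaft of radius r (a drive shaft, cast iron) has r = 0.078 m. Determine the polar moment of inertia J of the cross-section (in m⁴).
Model: a solid circular shaft of radius r, so J = (π·r^4) / 2.
Substitute:
  J = (π × 0.078^4) / 2
  J = 5.814 × 10⁻⁵ m⁴
Final answer: J = 5.814 × 10⁻⁵ m⁴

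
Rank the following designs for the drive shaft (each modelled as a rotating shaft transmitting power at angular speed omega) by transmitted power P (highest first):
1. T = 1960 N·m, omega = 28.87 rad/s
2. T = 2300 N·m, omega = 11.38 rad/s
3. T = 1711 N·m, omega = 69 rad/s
Model: a rotating shaft transmitting power at angular speed omega, so P = T·omega (SI units).
  Case 1: P = 1960 × 28.87 = 56590 W = 56.59 kW
  Case 2: P = 2300 × 11.38 = 26170 W = 26.17 kW
  Case 3: P = 1711 × 69 = 118100 W = 118.1 kW
Ordering: 118.1 kW (case 3) > 56.59 kW (case 1) > 26.17 kW (case 2)
Final answer: 3, 1, 2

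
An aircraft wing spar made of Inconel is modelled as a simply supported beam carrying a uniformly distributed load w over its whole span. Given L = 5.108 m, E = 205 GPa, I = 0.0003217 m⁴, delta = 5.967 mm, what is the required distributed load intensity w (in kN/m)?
Model: a simply supported beam carrying a uniformly distributed load w over its whole span, so delta = (5·w·L^4) / (384·E·I).
Solve for w: w = (384·delta·E·I) / (5·L^4).
Convert to SI units:
  E = 205 GPa = 2.05 × 10¹¹ Pa
  delta = 5.967 mm = 0.005967 m
Substitute:
  w = (384 × 0.005967 × (2.05 × 10¹¹) × 0.0003217) / (5 × 5.108^4)
  w = 44390 N/m
Convert: w = 44390 N/m = 44.39 kN/m
Final answer: w = 44.39 kN/m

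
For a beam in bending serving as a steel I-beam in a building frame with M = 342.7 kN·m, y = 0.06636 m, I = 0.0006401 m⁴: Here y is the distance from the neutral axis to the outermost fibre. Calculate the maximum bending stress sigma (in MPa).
Model: a beam in bending, so sigma = (M·y) / I.
Convert to SI units:
  M = 342.7 kN·m = 342700 N·m
Substitute:
  sigma = (342700 × 0.06636) / 0.0006401
  sigma = 3.553 × 10⁷ Pa
Convert: sigma = 3.553 × 10⁷ Pa = 35.53 MPa
Final answer: sigma = 35.53 MPa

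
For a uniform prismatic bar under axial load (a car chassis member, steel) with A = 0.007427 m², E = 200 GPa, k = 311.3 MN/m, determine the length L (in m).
Model: a uniform prismatic bar under axial load, so k = (A·E) / L.
Solve for L: L = (A·E) / k.
Convert to SI units:
  E = 200 GPa = 2 × 10¹¹ Pa
  k = 311.3 MN/m = 3.113 × 10⁸ N/m
Substitute:
  L = (0.007427 × (2 × 10¹¹)) / (3.113 × 10⁸)
  L = 4.772 m
Final answer: L = 4.772 m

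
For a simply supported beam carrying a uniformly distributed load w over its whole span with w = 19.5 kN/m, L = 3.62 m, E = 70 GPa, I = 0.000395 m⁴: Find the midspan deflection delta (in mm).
Model: a simply supported beam carrying a uniformly distributed load w over its whole span, so delta = (5·w·L^4) / (384·E·I).
Convert to SI units:
  w = 19.5 kN/m = 19500 N/m
  E = 70 GPa = 7 × 10¹⁰ Pa
Substitute:
  delta = (5 × 19500 × 3.62^4) / (384 × (7 × 10¹⁰) × 0.000395)
  delta = 0.001577 m
Convert: delta = 0.001577 m = 1.577 mm
Final answer: delta = 1.577 mm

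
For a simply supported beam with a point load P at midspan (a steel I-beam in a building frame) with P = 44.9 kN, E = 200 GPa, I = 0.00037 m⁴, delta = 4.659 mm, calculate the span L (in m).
Model: a simply supported beam with a point load P at midspan, so delta = (P·L^3) / (48·E·I).
Solve for L: L = ((48·delta·E·I) / P)^(1/3).
Convert to SI units:
  P = 44.9 kN = 44900 N
  E = 200 GPa = 2 × 10¹¹ Pa
  delta = 4.659 mm = 0.004659 m
Substitute:
  L = ((48 × 0.004659 × (2 × 10¹¹) × 0.00037) / 44900)^(1/3)
  L = 7.17 m
Final answer: L = 7.17 m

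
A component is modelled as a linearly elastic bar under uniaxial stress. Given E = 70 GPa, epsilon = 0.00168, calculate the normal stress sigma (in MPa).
Model: a linearly elastic bar under uniaxial stress, so epsilon = sigma / E.
Solve for sigma: sigma = epsilon·E.
Convert to SI units:
  E = 70 GPa = 7 × 10¹⁰ Pa
Substitute:
  sigma = 0.00168 × (7 × 10¹⁰)
  sigma = 1.176 × 10⁸ Pa
Convert: sigma = 1.176 × 10⁸ Pa = 117.6 MPa
Final answer: sigma = 117.6 MPa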